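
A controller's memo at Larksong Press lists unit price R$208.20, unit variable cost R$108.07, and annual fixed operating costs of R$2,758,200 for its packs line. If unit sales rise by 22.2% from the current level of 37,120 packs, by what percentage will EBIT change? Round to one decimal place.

Total contribution margin = 37,120 × R$100.13 = R$3,716,825.60.
EBIT = R$3,716,825.60 − R$2,758,200 = R$958,625.60.
Degree of operating leverage = R$3,716,825.60 / R$958,625.60 = 3.8772.
%ΔEBIT = DOL × %ΔSales = 3.8772 × +22.2% = +86.1%.

+86.1%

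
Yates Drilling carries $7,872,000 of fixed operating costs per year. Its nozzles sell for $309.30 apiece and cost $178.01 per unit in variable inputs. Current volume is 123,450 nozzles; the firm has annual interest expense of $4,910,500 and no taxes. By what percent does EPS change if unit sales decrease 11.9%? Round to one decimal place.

-56.3%

Contribution at this volume is 123,450 × $131.29 = $16,207,750.50.
EBIT = $16,207,750.50 − $7,872,000 = $8,335,750.50.
After interest of $4,910,500.00, pre-tax earnings = $3,425,250.50.
Degree of combined leverage = contribution ÷ (EBIT − I) = $16,207,750.50 ÷ $3,425,250.50 = 4.7318.
EPS therefore changes by 4.7318 × (-11.9%) = -56.3%.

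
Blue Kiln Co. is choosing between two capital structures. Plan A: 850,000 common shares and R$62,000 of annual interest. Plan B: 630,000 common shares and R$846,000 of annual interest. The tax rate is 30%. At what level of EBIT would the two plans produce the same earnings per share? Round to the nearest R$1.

R$3,091,091

At indifference, (EBIT − 62,000)(1 − t)/850,000 = (EBIT − 846,000)(1 − t)/630,000.
The (1 − t) factor cancels: (EBIT − 62,000) × 630,000 = (EBIT − 846,000) × 850,000.
EBIT × (850,000 − 630,000) = 846,000 × 850,000 − 62,000 × 630,000 = 680,040,000,000, so EBIT = 680,040,000,000 ÷ 220,000 = 3,091,090.91.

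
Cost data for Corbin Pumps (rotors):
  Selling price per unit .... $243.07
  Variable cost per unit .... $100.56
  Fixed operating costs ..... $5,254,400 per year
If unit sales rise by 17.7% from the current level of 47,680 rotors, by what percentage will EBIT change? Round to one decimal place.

Contribution at this volume is 47,680 × $142.51 = $6,794,876.80.
Operating income = contribution − fixed costs = $6,794,876.80 − $5,254,400 = $1,540,476.80.
Degree of operating leverage = $6,794,876.80 / $1,540,476.80 = 4.4109.
%ΔEBIT = DOL × %ΔSales = 4.4109 × +17.7% = +78.1%.

+78.1%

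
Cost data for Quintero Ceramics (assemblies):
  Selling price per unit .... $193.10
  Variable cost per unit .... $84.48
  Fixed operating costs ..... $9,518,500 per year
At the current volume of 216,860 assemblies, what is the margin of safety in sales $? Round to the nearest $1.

Contribution margin per unit = $193.10 − $84.48 = $108.62. Break-even units = $9,518,500 ÷ $108.62 = 87,631.19; break-even revenue = 87,631.19 × $193.10 = $16,921,583.04.
Current sales = 216,860 × $193.10 = $41,875,666.00.
Margin of safety = $41,875,666.00 − $16,921,583.04 = $24,954,083.

$24,954,083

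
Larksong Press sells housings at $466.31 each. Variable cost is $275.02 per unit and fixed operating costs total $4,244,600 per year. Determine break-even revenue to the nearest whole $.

CM per unit = $466.31 − $275.02 = $191.29; CM ratio = $191.29 / $466.31 = 0.4102.
Break-even sales = FC ÷ CM ratio = $4,244,600 × $466.31 / $191.29 = $10,347,114.

$10,347,114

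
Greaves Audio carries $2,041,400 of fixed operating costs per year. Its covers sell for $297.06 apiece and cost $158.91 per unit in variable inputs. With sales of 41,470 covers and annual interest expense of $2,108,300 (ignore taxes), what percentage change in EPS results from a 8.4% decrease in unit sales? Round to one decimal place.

-30.5%

At 41,470 units, contribution = 41,470 × $138.15 = $5,729,080.50.
EBIT = $5,729,080.50 − $2,041,400 = $3,687,680.50.
Interest = $2,108,300.00, so EBIT − I = $1,579,380.50.
DCL = total CM / (EBIT − I) = $5,729,080.50 / $1,579,380.50 = 3.6274.
%ΔEPS = DCL × %ΔSales = 3.6274 × -8.4% = -30.5%.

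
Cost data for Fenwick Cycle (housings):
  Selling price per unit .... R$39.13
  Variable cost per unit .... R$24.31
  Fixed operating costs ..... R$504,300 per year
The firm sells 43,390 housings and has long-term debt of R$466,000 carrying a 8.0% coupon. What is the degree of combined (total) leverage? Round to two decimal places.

6.34

Contribution at this volume is 43,390 × R$14.82 = R$643,039.80.
Subtracting fixed costs: EBIT = R$643,039.80 − R$504,300 = R$138,739.80. Interest = R$37,280.00.
DOL = R$643,039.80 ÷ R$138,739.80 = 4.6349; DFL = R$138,739.80 ÷ R$101,459.80 = 1.3674.
Combined leverage = 4.6349 × 1.3674 = 6.3378.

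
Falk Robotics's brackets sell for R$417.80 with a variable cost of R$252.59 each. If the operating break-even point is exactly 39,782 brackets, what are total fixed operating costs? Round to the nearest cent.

R$6,572,384.22

Each unit contributes R$417.80 − R$252.59 = R$165.21.
Fixed costs = break-even units × CM = 39,782 × R$165.21 = R$6,572,384.22.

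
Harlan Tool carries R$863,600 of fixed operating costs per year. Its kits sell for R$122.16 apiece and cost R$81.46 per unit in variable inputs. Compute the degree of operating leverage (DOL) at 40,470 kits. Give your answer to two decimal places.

Total contribution margin = 40,470 × R$40.70 = R$1,647,129.00.
Operating income = contribution − fixed costs = R$1,647,129.00 − R$863,600 = R$783,529.00.
So DOL = total CM / EBIT = R$1,647,129.00 / R$783,529.00 = 2.1022.

2.10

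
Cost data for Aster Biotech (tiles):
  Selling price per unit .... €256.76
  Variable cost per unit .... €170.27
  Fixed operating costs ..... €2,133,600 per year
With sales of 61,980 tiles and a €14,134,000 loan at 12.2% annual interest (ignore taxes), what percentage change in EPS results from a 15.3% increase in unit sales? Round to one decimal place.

At 61,980 units, contribution = 61,980 × €86.49 = €5,360,650.20.
Operating income = contribution − fixed costs = €5,360,650.20 − €2,133,600 = €3,227,050.20.
Interest = €1,724,348.00, so EBIT − I = €1,502,702.20.
Degree of combined leverage = contribution ÷ (EBIT − I) = €5,360,650.20 ÷ €1,502,702.20 = 3.5673.
EPS therefore changes by 3.5673 × (+15.3%) = +54.6%.

+54.6%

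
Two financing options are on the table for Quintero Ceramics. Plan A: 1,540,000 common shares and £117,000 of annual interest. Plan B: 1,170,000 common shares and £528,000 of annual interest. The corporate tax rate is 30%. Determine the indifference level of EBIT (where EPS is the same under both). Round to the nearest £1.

£1,827,649

Set EPS_A = EPS_B: (EBIT − £117,000)(1 − 0.30) ÷ 1,540,000 = (EBIT − £528,000)(1 − 0.30) ÷ 1,170,000.
Cancelling (1 − t) and cross-multiplying: 1,170,000·(EBIT − 117,000) = 1,540,000·(EBIT − 528,000).
Solving, EBIT = (528,000·1,540,000 − 117,000·1,170,000) / (1,540,000 − 1,170,000) = 676,230,000,000 / 370,000 = 1,827,648.65.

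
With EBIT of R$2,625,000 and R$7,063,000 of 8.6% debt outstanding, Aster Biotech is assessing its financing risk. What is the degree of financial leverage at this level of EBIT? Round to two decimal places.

1.30

Interest = R$607,418.00.
DFL = EBIT ÷ (EBIT − I) = R$2,625,000 ÷ (R$2,625,000 − R$607,418.00) = R$2,625,000 ÷ R$2,017,582.00 = 1.3011.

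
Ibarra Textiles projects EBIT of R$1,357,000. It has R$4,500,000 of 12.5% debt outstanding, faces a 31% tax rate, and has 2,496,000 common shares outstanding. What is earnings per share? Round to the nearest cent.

Pre-tax income = R$1,357,000 − R$562,500.00 = R$794,500.00.
Net income = R$794,500.00 × (1 − 0.31) = R$548,205.00.
Per share: R$548,205.00 / 2,496,000 shares = R$0.22.

R$0.22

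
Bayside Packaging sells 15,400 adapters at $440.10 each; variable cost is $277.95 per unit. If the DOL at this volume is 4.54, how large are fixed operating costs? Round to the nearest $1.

$1,947,086

At 15,400 units, contribution = 15,400 × $162.15 = $2,497,110.00.
DOL = contribution / EBIT, so EBIT = $2,497,110.00 / 4.54 = $550,024.23.
Fixed costs = CM − EBIT = $2,497,110.00 − $550,024.23 = $1,947,086.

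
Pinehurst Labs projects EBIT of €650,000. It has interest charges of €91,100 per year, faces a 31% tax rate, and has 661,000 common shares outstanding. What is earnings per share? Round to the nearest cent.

€0.58

Interest = €91,100.00, so EBT = €650,000 − €91,100.00 = €558,900.00.
Net income = €558,900.00 × (1 − 0.31) = €385,641.00.
EPS = €385,641.00 ÷ 661,000 = €0.58.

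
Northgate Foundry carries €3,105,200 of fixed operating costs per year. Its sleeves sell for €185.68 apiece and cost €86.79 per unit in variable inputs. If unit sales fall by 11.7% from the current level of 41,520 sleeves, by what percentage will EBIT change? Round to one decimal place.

-48.0%

At 41,520 units, contribution = 41,520 × €98.89 = €4,105,912.80.
EBIT = €4,105,912.80 − €3,105,200 = €1,000,712.80.
DOL = contribution ÷ EBIT = €4,105,912.80 ÷ €1,000,712.80 = 4.1030.
So EBIT moves 4.1030 × (-11.7%) = -48.0%.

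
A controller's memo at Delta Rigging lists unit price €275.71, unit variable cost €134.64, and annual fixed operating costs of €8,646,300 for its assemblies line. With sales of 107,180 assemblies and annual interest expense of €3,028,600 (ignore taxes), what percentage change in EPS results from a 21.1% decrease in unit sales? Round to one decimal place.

At 107,180 units, contribution = 107,180 × €141.07 = €15,119,882.60.
EBIT = €15,119,882.60 − €8,646,300 = €6,473,582.60.
Interest = €3,028,600.00, so EBIT − I = €3,444,982.60.
DCL = total CM / (EBIT − I) = €15,119,882.60 / €3,444,982.60 = 4.3890.
%ΔEPS = DCL × %ΔSales = 4.3890 × -21.1% = -92.6%.

-92.6%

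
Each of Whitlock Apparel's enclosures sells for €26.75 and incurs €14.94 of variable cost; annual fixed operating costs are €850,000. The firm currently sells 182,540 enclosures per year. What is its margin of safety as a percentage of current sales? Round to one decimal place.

Each unit contributes €26.75 − €14.94 = €11.81. Break-even units = €850,000 ÷ €11.81 = 71,972.90; break-even revenue = 71,972.90 × €26.75 = €1,925,275.19.
Current sales = 182,540 × €26.75 = €4,882,945.00.
Margin of safety = (€4,882,945.00 − €1,925,275.19) ÷ €4,882,945.00 = 60.6%.

60.6%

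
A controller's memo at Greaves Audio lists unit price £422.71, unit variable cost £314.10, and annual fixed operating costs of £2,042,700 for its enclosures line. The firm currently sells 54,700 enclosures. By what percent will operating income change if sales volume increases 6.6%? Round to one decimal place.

+10.1%

Contribution at this volume is 54,700 × £108.61 = £5,940,967.00.
Operating income = contribution − fixed costs = £5,940,967.00 − £2,042,700 = £3,898,267.00.
DOL = contribution ÷ EBIT = £5,940,967.00 ÷ £3,898,267.00 = 1.5240.
Operating income changes by 1.5240 × +6.6% = +10.1%.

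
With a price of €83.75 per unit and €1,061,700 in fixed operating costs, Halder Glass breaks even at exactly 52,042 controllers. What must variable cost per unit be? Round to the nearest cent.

€63.35

Contribution per unit must be FC / Q = €1,061,700 / 52,042 = €20.4008.
Hence VC = price − CM = €83.75 − €20.4008 = €63.35.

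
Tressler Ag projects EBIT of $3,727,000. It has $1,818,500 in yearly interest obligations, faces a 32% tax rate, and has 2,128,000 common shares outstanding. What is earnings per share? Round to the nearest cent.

Interest = $1,818,500.00, so EBT = $3,727,000 − $1,818,500.00 = $1,908,500.00.
After tax at 32%: net income = $1,908,500.00 × 0.68 = $1,297,780.00.
EPS = $1,297,780.00 ÷ 2,128,000 = $0.61.

$0.61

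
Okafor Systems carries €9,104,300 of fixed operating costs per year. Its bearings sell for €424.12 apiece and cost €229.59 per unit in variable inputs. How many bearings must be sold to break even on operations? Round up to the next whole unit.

Unit CM = price − variable cost = €424.12 − €229.59 = €194.53.
Break-even volume = fixed costs ÷ CM per unit = €9,104,300 ÷ €194.53 = 46,801.52, so 46,802 bearings.

46,802 bearings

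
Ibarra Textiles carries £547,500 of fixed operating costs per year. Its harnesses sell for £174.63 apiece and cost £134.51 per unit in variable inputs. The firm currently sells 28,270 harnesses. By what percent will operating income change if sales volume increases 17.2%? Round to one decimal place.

+33.3%

Contribution at this volume is 28,270 × £40.12 = £1,134,192.40.
Subtracting fixed costs: EBIT = £1,134,192.40 − £547,500 = £586,692.40.
DOL = contribution ÷ EBIT = £1,134,192.40 ÷ £586,692.40 = 1.9332.
So EBIT moves 1.9332 × (+17.2%) = +33.3%.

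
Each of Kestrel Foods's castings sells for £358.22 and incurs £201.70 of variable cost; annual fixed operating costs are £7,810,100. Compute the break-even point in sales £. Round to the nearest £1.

Contribution margin per unit = £358.22 − £201.70 = £156.52, a CM ratio of £156.52 ÷ £358.22 = 0.4369.
Break-even sales = FC ÷ CM ratio = £7,810,100 × £358.22 / £156.52 = £17,874,610.

£17,874,610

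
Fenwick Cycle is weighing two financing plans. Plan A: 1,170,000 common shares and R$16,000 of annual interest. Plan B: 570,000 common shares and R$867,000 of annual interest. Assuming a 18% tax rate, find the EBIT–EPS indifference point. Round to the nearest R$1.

R$1,675,450

Set EPS_A = EPS_B: (EBIT − R$16,000)(1 − 0.18) ÷ 1,170,000 = (EBIT − R$867,000)(1 − 0.18) ÷ 570,000.
The (1 − t) factor cancels: (EBIT − 16,000) × 570,000 = (EBIT − 867,000) × 1,170,000.
EBIT × (1,170,000 − 570,000) = 867,000 × 1,170,000 − 16,000 × 570,000 = 1,005,270,000,000, so EBIT = 1,005,270,000,000 ÷ 600,000 = 1,675,450.00.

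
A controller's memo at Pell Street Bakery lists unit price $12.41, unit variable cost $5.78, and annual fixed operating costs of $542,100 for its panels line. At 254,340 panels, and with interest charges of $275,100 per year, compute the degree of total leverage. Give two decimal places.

At 254,340 units, contribution = 254,340 × $6.63 = $1,686,274.20.
Operating income = contribution − fixed costs = $1,686,274.20 − $542,100 = $1,144,174.20. Interest = $275,100.00.
DOL = $1,686,274.20 ÷ $1,144,174.20 = 1.4738; DFL = $1,144,174.20 ÷ $869,074.20 = 1.3165.
Combined leverage = 1.4738 × 1.3165 = 1.9403.

1.94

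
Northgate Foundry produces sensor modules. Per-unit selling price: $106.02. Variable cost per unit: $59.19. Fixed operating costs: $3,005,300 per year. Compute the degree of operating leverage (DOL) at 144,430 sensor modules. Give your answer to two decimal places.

Contribution at this volume is 144,430 × $46.83 = $6,763,656.90.
Subtracting fixed costs: EBIT = $6,763,656.90 − $3,005,300 = $3,758,356.90.
DOL = contribution ÷ EBIT = $6,763,656.90 ÷ $3,758,356.90 = 1.7996.

1.80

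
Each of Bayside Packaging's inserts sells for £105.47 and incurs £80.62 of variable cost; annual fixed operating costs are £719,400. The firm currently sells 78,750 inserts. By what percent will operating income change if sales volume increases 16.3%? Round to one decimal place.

Total contribution margin = 78,750 × £24.85 = £1,956,937.50.
Operating income = contribution − fixed costs = £1,956,937.50 − £719,400 = £1,237,537.50.
So DOL = total CM / EBIT = £1,956,937.50 / £1,237,537.50 = 1.5813.
Operating income changes by 1.5813 × +16.3% = +25.8%.

+25.8%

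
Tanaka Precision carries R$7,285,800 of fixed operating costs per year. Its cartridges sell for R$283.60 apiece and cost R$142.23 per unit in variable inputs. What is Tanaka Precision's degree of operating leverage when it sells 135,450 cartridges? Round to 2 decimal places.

At 135,450 units, contribution = 135,450 × R$141.37 = R$19,148,566.50.
EBIT = R$19,148,566.50 − R$7,285,800 = R$11,862,766.50.
DOL = contribution ÷ EBIT = R$19,148,566.50 ÷ R$11,862,766.50 = 1.6142.

1.61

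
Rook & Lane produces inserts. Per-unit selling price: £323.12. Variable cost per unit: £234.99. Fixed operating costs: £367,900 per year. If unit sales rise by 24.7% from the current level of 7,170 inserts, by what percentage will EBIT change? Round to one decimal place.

+59.1%

At 7,170 units, contribution = 7,170 × £88.13 = £631,892.10.
EBIT = £631,892.10 − £367,900 = £263,992.10.
So DOL = total CM / EBIT = £631,892.10 / £263,992.10 = 2.3936.
So EBIT moves 2.3936 × (+24.7%) = +59.1%.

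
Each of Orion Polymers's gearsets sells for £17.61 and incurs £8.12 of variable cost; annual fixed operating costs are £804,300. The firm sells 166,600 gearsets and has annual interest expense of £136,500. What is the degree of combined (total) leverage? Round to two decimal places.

2.47

Contribution at this volume is 166,600 × £9.49 = £1,581,034.00.
EBIT = £1,581,034.00 − £804,300 = £776,734.00. Interest = £136,500.00, so EBIT − I = £640,234.00.
Degree of total leverage = total CM / (EBIT − interest) = £1,581,034.00 / £640,234.00 = 2.4695.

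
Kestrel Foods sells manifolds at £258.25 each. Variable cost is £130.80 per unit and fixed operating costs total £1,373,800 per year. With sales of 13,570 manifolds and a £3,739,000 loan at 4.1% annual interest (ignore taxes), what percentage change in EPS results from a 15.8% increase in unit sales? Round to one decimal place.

+135.0%

Contribution at this volume is 13,570 × £127.45 = £1,729,496.50.
Operating income = contribution − fixed costs = £1,729,496.50 − £1,373,800 = £355,696.50.
After interest of £153,299.00, pre-tax earnings = £202,397.50.
DCL = total CM / (EBIT − I) = £1,729,496.50 / £202,397.50 = 8.5450.
EPS therefore changes by 8.5450 × (+15.8%) = +135.0%.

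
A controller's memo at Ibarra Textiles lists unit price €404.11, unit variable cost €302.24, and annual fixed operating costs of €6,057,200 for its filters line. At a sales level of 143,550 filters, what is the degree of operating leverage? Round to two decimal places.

Total contribution margin = 143,550 × €101.87 = €14,623,438.50.
Operating income = contribution − fixed costs = €14,623,438.50 − €6,057,200 = €8,566,238.50.
So DOL = total CM / EBIT = €14,623,438.50 / €8,566,238.50 = 1.7071.

1.71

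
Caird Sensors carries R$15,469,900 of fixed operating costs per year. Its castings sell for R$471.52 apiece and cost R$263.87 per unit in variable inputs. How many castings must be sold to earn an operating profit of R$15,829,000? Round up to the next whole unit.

Unit CM = price − variable cost = R$471.52 − R$263.87 = R$207.65.
Need Q such that Q × R$207.65 − R$15,469,900 = R$15,829,000, i.e. Q = R$31,298,900 / R$207.65 = 150,729.11 → 150,730.

150,730 castings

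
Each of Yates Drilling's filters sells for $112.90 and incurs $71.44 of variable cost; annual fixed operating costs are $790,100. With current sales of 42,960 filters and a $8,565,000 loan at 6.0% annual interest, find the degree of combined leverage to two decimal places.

Total contribution margin = 42,960 × $41.46 = $1,781,121.60.
Subtracting fixed costs: EBIT = $1,781,121.60 − $790,100 = $991,021.60. Interest = $513,900.00, so EBIT − I = $477,121.60.
DCL = contribution ÷ (EBIT − I) = $1,781,121.60 ÷ $477,121.60 = 3.7331.

3.73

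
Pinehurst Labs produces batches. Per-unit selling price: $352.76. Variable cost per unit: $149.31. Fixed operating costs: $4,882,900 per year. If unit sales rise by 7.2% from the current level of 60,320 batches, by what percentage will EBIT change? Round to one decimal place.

+12.0%

Total contribution margin = 60,320 × $203.45 = $12,272,104.00.
Subtracting fixed costs: EBIT = $12,272,104.00 − $4,882,900 = $7,389,204.00.
So DOL = total CM / EBIT = $12,272,104.00 / $7,389,204.00 = 1.6608.
%ΔEBIT = DOL × %ΔSales = 1.6608 × +7.2% = +12.0%.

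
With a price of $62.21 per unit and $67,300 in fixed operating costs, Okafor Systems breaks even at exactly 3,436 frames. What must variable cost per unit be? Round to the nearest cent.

Contribution per unit must be FC / Q = $67,300 / 3,436 = $19.5867.
Variable cost per unit = $62.21 − $19.5867 = $42.62.

$42.62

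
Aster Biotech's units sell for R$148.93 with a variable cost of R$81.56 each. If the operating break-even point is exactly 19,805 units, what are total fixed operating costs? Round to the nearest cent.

R$1,334,262.85

Contribution margin per unit = R$148.93 − R$81.56 = R$67.37.
Since BE = FC / CM, FC = 19,805 × R$67.37 = R$1,334,262.85.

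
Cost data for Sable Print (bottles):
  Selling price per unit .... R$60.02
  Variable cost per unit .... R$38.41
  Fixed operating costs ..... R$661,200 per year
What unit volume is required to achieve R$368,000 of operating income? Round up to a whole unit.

Unit CM = price − variable cost = R$60.02 − R$38.41 = R$21.61.
Units = (FC + target) / CM = (R$661,200 + R$368,000) / R$21.61 = 47,626.10, so 47,627 bottles.

47,627 bottles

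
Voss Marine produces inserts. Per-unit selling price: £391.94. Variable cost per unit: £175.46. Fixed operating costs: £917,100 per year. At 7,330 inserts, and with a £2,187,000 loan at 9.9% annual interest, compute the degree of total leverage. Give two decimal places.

3.50

Total contribution margin = 7,330 × £216.48 = £1,586,798.40.
Operating income = contribution − fixed costs = £1,586,798.40 − £917,100 = £669,698.40. Interest = £216,513.00.
DOL = £1,586,798.40 ÷ £669,698.40 = 2.3694; DFL = £669,698.40 ÷ £453,185.40 = 1.4778.
Combined leverage = 2.3694 × 1.4778 = 3.5015.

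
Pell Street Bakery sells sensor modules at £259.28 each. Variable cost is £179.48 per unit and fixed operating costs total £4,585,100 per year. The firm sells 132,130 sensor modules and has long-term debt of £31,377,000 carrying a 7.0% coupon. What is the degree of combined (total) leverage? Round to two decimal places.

2.80

At 132,130 units, contribution = 132,130 × £79.80 = £10,543,974.00.
Subtracting fixed costs: EBIT = £10,543,974.00 − £4,585,100 = £5,958,874.00. Interest = £2,196,390.00, so EBIT − I = £3,762,484.00.
DCL = contribution ÷ (EBIT − I) = £10,543,974.00 ÷ £3,762,484.00 = 2.8024.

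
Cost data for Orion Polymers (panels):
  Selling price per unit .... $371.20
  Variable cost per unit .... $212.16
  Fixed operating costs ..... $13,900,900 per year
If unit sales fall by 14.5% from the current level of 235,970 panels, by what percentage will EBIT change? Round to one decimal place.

-23.0%

At 235,970 units, contribution = 235,970 × $159.04 = $37,528,668.80.
Operating income = contribution − fixed costs = $37,528,668.80 − $13,900,900 = $23,627,768.80.
Degree of operating leverage = $37,528,668.80 / $23,627,768.80 = 1.5883.
Operating income changes by 1.5883 × -14.5% = -23.0%.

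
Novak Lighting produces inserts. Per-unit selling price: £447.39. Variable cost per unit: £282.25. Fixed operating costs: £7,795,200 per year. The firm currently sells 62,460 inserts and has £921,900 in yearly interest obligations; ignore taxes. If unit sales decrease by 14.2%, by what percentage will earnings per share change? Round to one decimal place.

-91.7%

Contribution at this volume is 62,460 × £165.14 = £10,314,644.40.
Subtracting fixed costs: EBIT = £10,314,644.40 − £7,795,200 = £2,519,444.40.
After interest of £921,900.00, pre-tax earnings = £1,597,544.40.
DCL = total CM / (EBIT − I) = £10,314,644.40 / £1,597,544.40 = 6.4566.
%ΔEPS = DCL × %ΔSales = 6.4566 × -14.2% = -91.7%.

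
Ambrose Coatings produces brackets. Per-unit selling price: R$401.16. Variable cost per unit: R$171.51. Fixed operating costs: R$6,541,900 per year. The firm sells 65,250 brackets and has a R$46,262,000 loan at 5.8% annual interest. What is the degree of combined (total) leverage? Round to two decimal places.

2.60

Contribution at this volume is 65,250 × R$229.65 = R$14,984,662.50.
EBIT = R$14,984,662.50 − R$6,541,900 = R$8,442,762.50. Interest = R$2,683,196.00, so EBIT − I = R$5,759,566.50.
DCL = contribution ÷ (EBIT − I) = R$14,984,662.50 ÷ R$5,759,566.50 = 2.6017.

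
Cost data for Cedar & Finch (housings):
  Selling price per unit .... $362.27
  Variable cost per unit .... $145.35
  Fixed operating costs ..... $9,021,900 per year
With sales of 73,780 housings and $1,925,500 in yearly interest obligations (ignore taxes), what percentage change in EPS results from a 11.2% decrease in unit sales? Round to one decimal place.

Contribution at this volume is 73,780 × $216.92 = $16,004,357.60.
EBIT = $16,004,357.60 − $9,021,900 = $6,982,457.60.
After interest of $1,925,500.00, pre-tax earnings = $5,056,957.60.
Degree of combined leverage = contribution ÷ (EBIT − I) = $16,004,357.60 ÷ $5,056,957.60 = 3.1648.
%ΔEPS = DCL × %ΔSales = 3.1648 × -11.2% = -35.4%.

-35.4%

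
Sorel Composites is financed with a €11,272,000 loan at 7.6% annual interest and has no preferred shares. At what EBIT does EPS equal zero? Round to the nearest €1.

Annual interest = 7.6% × €11,272,000 = €856,672.00.
Without preferred stock the financial break-even is simply EBIT = interest = €856,672.00.

€856,672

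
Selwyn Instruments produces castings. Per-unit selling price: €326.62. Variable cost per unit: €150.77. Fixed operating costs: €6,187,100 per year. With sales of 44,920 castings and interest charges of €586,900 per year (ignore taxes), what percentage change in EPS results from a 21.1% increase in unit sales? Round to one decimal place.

Total contribution margin = 44,920 × €175.85 = €7,899,182.00.
Operating income = contribution − fixed costs = €7,899,182.00 − €6,187,100 = €1,712,082.00.
After interest of €586,900.00, pre-tax earnings = €1,125,182.00.
Degree of combined leverage = contribution ÷ (EBIT − I) = €7,899,182.00 ÷ €1,125,182.00 = 7.0204.
EPS therefore changes by 7.0204 × (+21.1%) = +148.1%.

+148.1%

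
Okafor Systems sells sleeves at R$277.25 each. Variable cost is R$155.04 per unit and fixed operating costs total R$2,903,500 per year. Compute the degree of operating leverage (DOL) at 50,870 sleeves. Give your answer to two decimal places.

1.88

At 50,870 units, contribution = 50,870 × R$122.21 = R$6,216,822.70.
EBIT = R$6,216,822.70 − R$2,903,500 = R$3,313,322.70.
Degree of operating leverage = R$6,216,822.70 / R$3,313,322.70 = 1.8763.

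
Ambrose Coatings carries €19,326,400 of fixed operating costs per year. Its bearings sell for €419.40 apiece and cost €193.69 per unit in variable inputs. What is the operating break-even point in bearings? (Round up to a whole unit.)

85,625 bearings

Each unit contributes €419.40 − €193.69 = €225.71.
Break-even volume = fixed costs ÷ CM per unit = €19,326,400 ÷ €225.71 = 85,624.92, so 85,625 bearings.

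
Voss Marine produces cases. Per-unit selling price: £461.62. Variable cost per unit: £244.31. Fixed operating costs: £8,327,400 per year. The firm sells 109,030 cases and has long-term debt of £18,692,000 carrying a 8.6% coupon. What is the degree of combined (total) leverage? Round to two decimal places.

1.72

At 109,030 units, contribution = 109,030 × £217.31 = £23,693,309.30.
Operating income = contribution − fixed costs = £23,693,309.30 − £8,327,400 = £15,365,909.30. Interest = £1,607,512.00.
DOL = £23,693,309.30 ÷ £15,365,909.30 = 1.5419; DFL = £15,365,909.30 ÷ £13,758,397.30 = 1.1168.
DCL = DOL × DFL = 1.5419 × 1.1168 = 1.7220.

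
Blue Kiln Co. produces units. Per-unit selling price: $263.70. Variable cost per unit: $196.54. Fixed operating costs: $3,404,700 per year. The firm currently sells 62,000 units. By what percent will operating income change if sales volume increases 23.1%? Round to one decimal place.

At 62,000 units, contribution = 62,000 × $67.16 = $4,163,920.00.
Subtracting fixed costs: EBIT = $4,163,920.00 − $3,404,700 = $759,220.00.
DOL = contribution ÷ EBIT = $4,163,920.00 ÷ $759,220.00 = 5.4845.
%ΔEBIT = DOL × %ΔSales = 5.4845 × +23.1% = +126.7%.

+126.7%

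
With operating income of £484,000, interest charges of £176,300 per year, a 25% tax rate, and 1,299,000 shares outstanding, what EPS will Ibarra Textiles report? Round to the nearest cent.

£0.18

Interest = £176,300.00, so EBT = £484,000 − £176,300.00 = £307,700.00.
After tax at 25%: net income = £307,700.00 × 0.75 = £230,775.00.
Per share: £230,775.00 / 1,299,000 shares = £0.18.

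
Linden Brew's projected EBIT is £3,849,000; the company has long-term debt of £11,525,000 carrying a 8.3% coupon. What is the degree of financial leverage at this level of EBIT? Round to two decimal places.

Interest = £956,575.00.
Degree of financial leverage = EBIT / (EBIT − interest) = £3,849,000 / £2,892,425.00 = 1.3307.

1.33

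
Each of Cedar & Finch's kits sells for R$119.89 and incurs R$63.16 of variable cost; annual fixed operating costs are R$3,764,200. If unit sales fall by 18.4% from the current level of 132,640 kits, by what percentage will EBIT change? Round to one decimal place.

-36.8%

At 132,640 units, contribution = 132,640 × R$56.73 = R$7,524,667.20.
EBIT = R$7,524,667.20 − R$3,764,200 = R$3,760,467.20.
Degree of operating leverage = R$7,524,667.20 / R$3,760,467.20 = 2.0010.
So EBIT moves 2.0010 × (-18.4%) = -36.8%.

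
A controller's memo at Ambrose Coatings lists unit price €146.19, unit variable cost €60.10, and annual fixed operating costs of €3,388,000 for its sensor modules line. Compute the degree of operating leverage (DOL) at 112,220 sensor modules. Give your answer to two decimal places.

1.54

At 112,220 units, contribution = 112,220 × €86.09 = €9,661,019.80.
Subtracting fixed costs: EBIT = €9,661,019.80 − €3,388,000 = €6,273,019.80.
So DOL = total CM / EBIT = €9,661,019.80 / €6,273,019.80 = 1.5401.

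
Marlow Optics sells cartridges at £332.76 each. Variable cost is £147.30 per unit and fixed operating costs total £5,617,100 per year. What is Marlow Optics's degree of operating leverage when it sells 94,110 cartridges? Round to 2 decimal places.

At 94,110 units, contribution = 94,110 × £185.46 = £17,453,640.60.
EBIT = £17,453,640.60 − £5,617,100 = £11,836,540.60.
DOL = contribution ÷ EBIT = £17,453,640.60 ÷ £11,836,540.60 = 1.4746.

1.47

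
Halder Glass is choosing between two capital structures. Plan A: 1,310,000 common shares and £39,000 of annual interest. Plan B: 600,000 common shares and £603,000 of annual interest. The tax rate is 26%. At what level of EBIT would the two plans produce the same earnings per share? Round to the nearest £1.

£1,079,620

Set EPS_A = EPS_B: (EBIT − £39,000)(1 − 0.26) ÷ 1,310,000 = (EBIT − £603,000)(1 − 0.26) ÷ 600,000.
Cancelling (1 − t) and cross-multiplying: 600,000·(EBIT − 39,000) = 1,310,000·(EBIT − 603,000).
EBIT × (1,310,000 − 600,000) = 603,000 × 1,310,000 − 39,000 × 600,000 = 766,530,000,000, so EBIT = 766,530,000,000 ÷ 710,000 = 1,079,619.72.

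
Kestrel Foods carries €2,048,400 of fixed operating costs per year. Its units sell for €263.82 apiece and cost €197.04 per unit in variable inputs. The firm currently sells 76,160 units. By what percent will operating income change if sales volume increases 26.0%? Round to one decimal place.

Total contribution margin = 76,160 × €66.78 = €5,085,964.80.
Operating income = contribution − fixed costs = €5,085,964.80 − €2,048,400 = €3,037,564.80.
Degree of operating leverage = €5,085,964.80 / €3,037,564.80 = 1.6744.
So EBIT moves 1.6744 × (+26.0%) = +43.5%.

+43.5%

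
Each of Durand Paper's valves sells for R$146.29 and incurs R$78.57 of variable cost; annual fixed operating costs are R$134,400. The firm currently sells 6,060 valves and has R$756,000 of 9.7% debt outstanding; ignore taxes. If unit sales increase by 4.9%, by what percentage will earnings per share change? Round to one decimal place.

At 6,060 units, contribution = 6,060 × R$67.72 = R$410,383.20.
EBIT = R$410,383.20 − R$134,400 = R$275,983.20.
After interest of R$73,332.00, pre-tax earnings = R$202,651.20.
Degree of combined leverage = contribution ÷ (EBIT − I) = R$410,383.20 ÷ R$202,651.20 = 2.0251.
EPS therefore changes by 2.0251 × (+4.9%) = +9.9%.

+9.9%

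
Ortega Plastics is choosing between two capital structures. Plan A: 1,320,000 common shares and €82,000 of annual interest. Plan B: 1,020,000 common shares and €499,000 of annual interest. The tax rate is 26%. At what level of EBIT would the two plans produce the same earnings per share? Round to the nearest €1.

At indifference, (EBIT − 82,000)(1 − t)/1,320,000 = (EBIT − 499,000)(1 − t)/1,020,000.
Cancelling (1 − t) and cross-multiplying: 1,020,000·(EBIT − 82,000) = 1,320,000·(EBIT − 499,000).
EBIT × (1,320,000 − 1,020,000) = 499,000 × 1,320,000 − 82,000 × 1,020,000 = 575,040,000,000, so EBIT = 575,040,000,000 ÷ 300,000 = 1,916,800.00.

€1,916,800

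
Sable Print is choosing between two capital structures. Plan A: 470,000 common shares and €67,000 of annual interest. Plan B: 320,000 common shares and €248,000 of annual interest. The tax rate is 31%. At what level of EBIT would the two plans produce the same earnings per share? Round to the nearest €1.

At indifference, (EBIT − 67,000)(1 − t)/470,000 = (EBIT − 248,000)(1 − t)/320,000.
Cancelling (1 − t) and cross-multiplying: 320,000·(EBIT − 67,000) = 470,000·(EBIT − 248,000).
Solving, EBIT = (248,000·470,000 − 67,000·320,000) / (470,000 − 320,000) = 95,120,000,000 / 150,000 = 634,133.33.

€634,133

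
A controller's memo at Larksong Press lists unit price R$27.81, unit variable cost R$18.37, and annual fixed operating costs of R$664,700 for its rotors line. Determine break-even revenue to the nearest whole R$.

Contribution margin per unit = R$27.81 − R$18.37 = R$9.44, a CM ratio of R$9.44 ÷ R$27.81 = 0.3394.
Break-even sales = FC ÷ CM ratio = R$664,700 × R$27.81 / R$9.44 = R$1,958,189.

R$1,958,189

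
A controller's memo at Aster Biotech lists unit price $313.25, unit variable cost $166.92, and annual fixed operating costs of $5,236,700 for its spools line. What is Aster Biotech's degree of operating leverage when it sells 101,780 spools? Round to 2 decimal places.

1.54

Contribution at this volume is 101,780 × $146.33 = $14,893,467.40.
EBIT = $14,893,467.40 − $5,236,700 = $9,656,767.40.
Degree of operating leverage = $14,893,467.40 / $9,656,767.40 = 1.5423.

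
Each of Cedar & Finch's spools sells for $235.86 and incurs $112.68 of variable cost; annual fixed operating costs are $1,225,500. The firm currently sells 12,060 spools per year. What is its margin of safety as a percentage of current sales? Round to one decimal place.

17.5%

Each unit contributes $235.86 − $112.68 = $123.18. Break-even units = $1,225,500 ÷ $123.18 = 9,948.86; break-even revenue = 9,948.86 × $235.86 = $2,346,537.02.
Current sales = 12,060 × $235.86 = $2,844,471.60.
Margin of safety = ($2,844,471.60 − $2,346,537.02) ÷ $2,844,471.60 = 17.5%.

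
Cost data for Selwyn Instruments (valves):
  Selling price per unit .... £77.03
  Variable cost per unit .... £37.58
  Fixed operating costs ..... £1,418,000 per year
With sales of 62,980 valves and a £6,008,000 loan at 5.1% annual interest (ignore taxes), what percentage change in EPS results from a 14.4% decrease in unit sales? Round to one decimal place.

At 62,980 units, contribution = 62,980 × £39.45 = £2,484,561.00.
Operating income = contribution − fixed costs = £2,484,561.00 − £1,418,000 = £1,066,561.00.
After interest of £306,408.00, pre-tax earnings = £760,153.00.
DCL = total CM / (EBIT − I) = £2,484,561.00 / £760,153.00 = 3.2685.
EPS therefore changes by 3.2685 × (-14.4%) = -47.1%.

-47.1%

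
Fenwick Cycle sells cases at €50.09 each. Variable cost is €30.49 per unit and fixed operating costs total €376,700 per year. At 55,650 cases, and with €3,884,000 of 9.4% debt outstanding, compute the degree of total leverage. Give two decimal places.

Contribution at this volume is 55,650 × €19.60 = €1,090,740.00.
Operating income = contribution − fixed costs = €1,090,740.00 − €376,700 = €714,040.00. Interest = €365,096.00, so EBIT − I = €348,944.00.
Degree of total leverage = total CM / (EBIT − interest) = €1,090,740.00 / €348,944.00 = 3.1258.

3.13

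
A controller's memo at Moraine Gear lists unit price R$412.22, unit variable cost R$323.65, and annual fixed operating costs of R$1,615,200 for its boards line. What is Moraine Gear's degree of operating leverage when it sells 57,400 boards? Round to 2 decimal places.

1.47

At 57,400 units, contribution = 57,400 × R$88.57 = R$5,083,918.00.
Operating income = contribution − fixed costs = R$5,083,918.00 − R$1,615,200 = R$3,468,718.00.
So DOL = total CM / EBIT = R$5,083,918.00 / R$3,468,718.00 = 1.4656.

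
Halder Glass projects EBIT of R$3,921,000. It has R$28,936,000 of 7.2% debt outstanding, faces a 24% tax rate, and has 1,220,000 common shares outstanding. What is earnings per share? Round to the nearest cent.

Interest = R$2,083,392.00, so EBT = R$3,921,000 − R$2,083,392.00 = R$1,837,608.00.
Net income = R$1,837,608.00 × (1 − 0.24) = R$1,396,582.08.
Per share: R$1,396,582.08 / 1,220,000 shares = R$1.14.

R$1.14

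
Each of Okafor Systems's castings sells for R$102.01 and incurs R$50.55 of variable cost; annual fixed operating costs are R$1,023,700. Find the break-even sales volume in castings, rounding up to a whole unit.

19,894 castings

Each unit contributes R$102.01 − R$50.55 = R$51.46.
Break-even volume = fixed costs ÷ CM per unit = R$1,023,700 ÷ R$51.46 = 19,893.12, so 19,894 castings.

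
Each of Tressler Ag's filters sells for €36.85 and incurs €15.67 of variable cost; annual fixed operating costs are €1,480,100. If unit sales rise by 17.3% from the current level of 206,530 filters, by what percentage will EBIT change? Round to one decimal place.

Total contribution margin = 206,530 × €21.18 = €4,374,305.40.
EBIT = €4,374,305.40 − €1,480,100 = €2,894,205.40.
Degree of operating leverage = €4,374,305.40 / €2,894,205.40 = 1.5114.
So EBIT moves 1.5114 × (+17.3%) = +26.1%.

+26.1%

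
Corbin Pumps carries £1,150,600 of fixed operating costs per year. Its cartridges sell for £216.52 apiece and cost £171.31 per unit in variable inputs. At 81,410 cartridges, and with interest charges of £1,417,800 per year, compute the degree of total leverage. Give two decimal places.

3.31

At 81,410 units, contribution = 81,410 × £45.21 = £3,680,546.10.
Subtracting fixed costs: EBIT = £3,680,546.10 − £1,150,600 = £2,529,946.10. Interest = £1,417,800.00, so EBIT − I = £1,112,146.10.
DCL = contribution ÷ (EBIT − I) = £3,680,546.10 ÷ £1,112,146.10 = 3.3094.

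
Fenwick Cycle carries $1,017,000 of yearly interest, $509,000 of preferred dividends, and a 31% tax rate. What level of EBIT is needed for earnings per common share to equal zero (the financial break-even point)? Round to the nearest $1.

Preferred dividends are paid after tax, so their pre-tax equivalent is $509,000 ÷ (1 − 0.31) = $737,681.16.
Financial break-even EBIT = interest + D_p ÷ (1 − t) = $1,017,000 + $737,681.16 = $1,754,681.16.

$1,754,681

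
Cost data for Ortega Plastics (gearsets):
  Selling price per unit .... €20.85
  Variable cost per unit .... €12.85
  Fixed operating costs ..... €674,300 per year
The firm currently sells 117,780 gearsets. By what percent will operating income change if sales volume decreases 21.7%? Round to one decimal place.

Contribution at this volume is 117,780 × €8.00 = €942,240.00.
EBIT = €942,240.00 − €674,300 = €267,940.00.
DOL = contribution ÷ EBIT = €942,240.00 ÷ €267,940.00 = 3.5166.
Operating income changes by 3.5166 × -21.7% = -76.3%.

-76.3%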